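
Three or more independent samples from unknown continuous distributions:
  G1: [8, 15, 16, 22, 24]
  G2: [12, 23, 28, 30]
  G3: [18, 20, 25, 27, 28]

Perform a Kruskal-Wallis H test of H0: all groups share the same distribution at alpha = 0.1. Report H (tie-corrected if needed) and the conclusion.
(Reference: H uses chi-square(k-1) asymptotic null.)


Step 1: Combine all N = 14 observations and assign midranks.
sorted (value, group, rank): (8,G1,1), (12,G2,2), (15,G1,3), (16,G1,4), (18,G3,5), (20,G3,6), (22,G1,7), (23,G2,8), (24,G1,9), (25,G3,10), (27,G3,11), (28,G2,12.5), (28,G3,12.5), (30,G2,14)
Step 2: Sum ranks within each group.
R_1 = 24 (n_1 = 5)
R_2 = 36.5 (n_2 = 4)
R_3 = 44.5 (n_3 = 5)
Step 3: H = 12/(N(N+1)) * sum(R_i^2/n_i) - 3(N+1)
     = 12/(14*15) * (24^2/5 + 36.5^2/4 + 44.5^2/5) - 3*15
     = 0.057143 * 844.312 - 45
     = 3.246429.
Step 4: Ties present; correction factor C = 1 - 6/(14^3 - 14) = 0.997802. Corrected H = 3.246429 / 0.997802 = 3.253579.
Step 5: Under H0, H ~ chi^2(2); p-value = 0.196560.
Step 6: alpha = 0.1. fail to reject H0.

H = 3.2536, df = 2, p = 0.196560, fail to reject H0.


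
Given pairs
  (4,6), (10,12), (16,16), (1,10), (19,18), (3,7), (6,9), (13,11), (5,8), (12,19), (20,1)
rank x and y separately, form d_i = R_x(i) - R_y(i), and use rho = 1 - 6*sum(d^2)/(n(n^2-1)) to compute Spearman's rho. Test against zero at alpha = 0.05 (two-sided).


Step 1: Rank x and y separately (midranks; no ties here).
rank(x): 4->3, 10->6, 16->9, 1->1, 19->10, 3->2, 6->5, 13->8, 5->4, 12->7, 20->11
rank(y): 6->2, 12->8, 16->9, 10->6, 18->10, 7->3, 9->5, 11->7, 8->4, 19->11, 1->1
Step 2: d_i = R_x(i) - R_y(i); compute d_i^2.
  (3-2)^2=1, (6-8)^2=4, (9-9)^2=0, (1-6)^2=25, (10-10)^2=0, (2-3)^2=1, (5-5)^2=0, (8-7)^2=1, (4-4)^2=0, (7-11)^2=16, (11-1)^2=100
sum(d^2) = 148.
Step 3: rho = 1 - 6*148 / (11*(11^2 - 1)) = 1 - 888/1320 = 0.327273.
Step 4: Under H0, t = rho * sqrt((n-2)/(1-rho^2)) = 1.0390 ~ t(9).
Step 5: Two-sided p-value from the t-distribution with 9 df = 0.325895.
Step 6: alpha = 0.05. fail to reject H0.

rho = 0.3273, p = 0.325895, fail to reject H0 at alpha = 0.05.


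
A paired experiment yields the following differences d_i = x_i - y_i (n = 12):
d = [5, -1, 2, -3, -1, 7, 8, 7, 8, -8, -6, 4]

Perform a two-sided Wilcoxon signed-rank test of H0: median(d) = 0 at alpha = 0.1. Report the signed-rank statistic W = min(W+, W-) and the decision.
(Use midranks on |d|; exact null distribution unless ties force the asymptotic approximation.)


Step 1: Drop any zero differences (none here) and take |d_i|.
|d| = [5, 1, 2, 3, 1, 7, 8, 7, 8, 8, 6, 4]
Step 2: Midrank |d_i| (ties get averaged ranks).
ranks: |5|->6, |1|->1.5, |2|->3, |3|->4, |1|->1.5, |7|->8.5, |8|->11, |7|->8.5, |8|->11, |8|->11, |6|->7, |4|->5
Step 3: Attach original signs; sum ranks with positive sign and with negative sign.
W+ = 6 + 3 + 8.5 + 11 + 8.5 + 11 + 5 = 53
W- = 1.5 + 4 + 1.5 + 11 + 7 = 25
(Check: W+ + W- = 78 should equal n(n+1)/2 = 78.)
Step 4: Test statistic W = min(W+, W-) = 25.
Step 5: Ties in |d|, so use the tie-corrected normal approximation.
        E[W] = n(n+1)/4 = 12*13/4 = 39.
        Tie groups: |d|=1 (t=2), |d|=7 (t=2), |d|=8 (t=3); sum(t^3 - t) = 36.
        Var[W] = n(n+1)(2n+1)/24 - sum(t^3-t)/48 = 3900/24 - 36/48 = 161.75.
        z = (W - E[W]) / sqrt(Var[W]) = (25 - 39) / 12.7181 = -1.1008.
        Two-sided p = 2*Phi(z) = 0.270987.
Step 6: alpha = 0.1. fail to reject H0.

W+ = 53, W- = 25, W = min = 25, p = 0.270987, fail to reject H0.


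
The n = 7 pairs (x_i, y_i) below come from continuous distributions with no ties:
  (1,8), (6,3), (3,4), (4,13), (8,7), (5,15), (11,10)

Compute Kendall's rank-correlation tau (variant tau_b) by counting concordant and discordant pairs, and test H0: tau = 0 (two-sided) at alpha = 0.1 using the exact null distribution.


Step 1: Enumerate the 21 unordered pairs (i,j) with i<j and classify each by sign(x_j-x_i) * sign(y_j-y_i).
  (1,2):dx=+5,dy=-5->D; (1,3):dx=+2,dy=-4->D; (1,4):dx=+3,dy=+5->C; (1,5):dx=+7,dy=-1->D
  (1,6):dx=+4,dy=+7->C; (1,7):dx=+10,dy=+2->C; (2,3):dx=-3,dy=+1->D; (2,4):dx=-2,dy=+10->D
  (2,5):dx=+2,dy=+4->C; (2,6):dx=-1,dy=+12->D; (2,7):dx=+5,dy=+7->C; (3,4):dx=+1,dy=+9->C
  (3,5):dx=+5,dy=+3->C; (3,6):dx=+2,dy=+11->C; (3,7):dx=+8,dy=+6->C; (4,5):dx=+4,dy=-6->D
  (4,6):dx=+1,dy=+2->C; (4,7):dx=+7,dy=-3->D; (5,6):dx=-3,dy=+8->D; (5,7):dx=+3,dy=+3->C
  (6,7):dx=+6,dy=-5->D
Step 2: C = 11, D = 10, total pairs = 21.
Step 3: tau = (C - D)/(n(n-1)/2) = (11 - 10)/21 = 0.047619.
Step 4: Exact two-sided p-value (enumerate n! = 5040 permutations of y under H0): p = 1.000000.
Step 5: alpha = 0.1. fail to reject H0.

tau_b = 0.0476 (C=11, D=10), p = 1.000000, fail to reject H0.


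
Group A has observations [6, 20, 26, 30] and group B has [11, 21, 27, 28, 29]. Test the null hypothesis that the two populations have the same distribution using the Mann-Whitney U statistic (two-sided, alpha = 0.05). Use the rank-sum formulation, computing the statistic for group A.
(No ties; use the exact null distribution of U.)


Step 1: Combine and sort all 9 observations; assign midranks.
sorted (value, group): (6,X), (11,Y), (20,X), (21,Y), (26,X), (27,Y), (28,Y), (29,Y), (30,X)
ranks: 6->1, 11->2, 20->3, 21->4, 26->5, 27->6, 28->7, 29->8, 30->9
Step 2: Rank sum for X: R1 = 1 + 3 + 5 + 9 = 18.
Step 3: U_X = R1 - n1(n1+1)/2 = 18 - 4*5/2 = 18 - 10 = 8.
       U_Y = n1*n2 - U_X = 20 - 8 = 12.
Step 4: No ties, so the exact null distribution of U (based on enumerating the C(9,4) = 126 equally likely rank assignments) gives the two-sided p-value.
Step 5: p-value = 0.730159; compare to alpha = 0.05. fail to reject H0.

U_X = 8, p = 0.730159, fail to reject H0 at alpha = 0.05.


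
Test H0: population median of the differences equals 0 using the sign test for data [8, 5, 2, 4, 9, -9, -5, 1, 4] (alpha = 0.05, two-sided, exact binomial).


Step 1: Discard zero differences. Original n = 9; n_eff = number of nonzero differences = 9.
Nonzero differences (with sign): +8, +5, +2, +4, +9, -9, -5, +1, +4
Step 2: Count signs: positive = 7, negative = 2.
Step 3: Under H0: P(positive) = 0.5, so the number of positives S ~ Bin(9, 0.5).
Step 4: Two-sided exact p-value = sum of Bin(9,0.5) probabilities at or below the observed probability = 0.179688.
Step 5: alpha = 0.05. fail to reject H0.

n_eff = 9, pos = 7, neg = 2, p = 0.179688, fail to reject H0.


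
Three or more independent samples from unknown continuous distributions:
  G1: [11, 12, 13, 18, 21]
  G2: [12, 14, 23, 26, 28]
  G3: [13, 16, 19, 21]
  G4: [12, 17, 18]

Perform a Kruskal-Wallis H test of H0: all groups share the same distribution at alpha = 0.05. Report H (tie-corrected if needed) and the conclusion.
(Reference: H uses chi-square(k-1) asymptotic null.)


Step 1: Combine all N = 17 observations and assign midranks.
sorted (value, group, rank): (11,G1,1), (12,G1,3), (12,G2,3), (12,G4,3), (13,G1,5.5), (13,G3,5.5), (14,G2,7), (16,G3,8), (17,G4,9), (18,G1,10.5), (18,G4,10.5), (19,G3,12), (21,G1,13.5), (21,G3,13.5), (23,G2,15), (26,G2,16), (28,G2,17)
Step 2: Sum ranks within each group.
R_1 = 33.5 (n_1 = 5)
R_2 = 58 (n_2 = 5)
R_3 = 39 (n_3 = 4)
R_4 = 22.5 (n_4 = 3)
Step 3: H = 12/(N(N+1)) * sum(R_i^2/n_i) - 3(N+1)
     = 12/(17*18) * (33.5^2/5 + 58^2/5 + 39^2/4 + 22.5^2/3) - 3*18
     = 0.039216 * 1446.25 - 54
     = 2.715686.
Step 4: Ties present; correction factor C = 1 - 42/(17^3 - 17) = 0.991422. Corrected H = 2.715686 / 0.991422 = 2.739184.
Step 5: Under H0, H ~ chi^2(3); p-value = 0.433609.
Step 6: alpha = 0.05. fail to reject H0.

H = 2.7392, df = 3, p = 0.433609, fail to reject H0.


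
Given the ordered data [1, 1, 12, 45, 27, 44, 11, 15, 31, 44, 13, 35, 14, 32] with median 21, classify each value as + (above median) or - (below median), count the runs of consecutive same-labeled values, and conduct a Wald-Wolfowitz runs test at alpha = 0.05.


Step 1: Compute median = 21; label A = above, B = below.
Labels in order: BBBAAABBAABABA  (n_A = 7, n_B = 7)
Step 2: Count runs R = 8.
Step 3: Under H0 (random ordering), E[R] = 2*n_A*n_B/(n_A+n_B) + 1 = 2*7*7/14 + 1 = 8.0000.
        Var[R] = 2*n_A*n_B*(2*n_A*n_B - n_A - n_B) / ((n_A+n_B)^2 * (n_A+n_B-1)) = 8232/2548 = 3.2308.
        SD[R] = 1.7974.
Step 4: R = E[R], so z = 0 with no continuity correction.
Step 5: Two-sided p-value via normal approximation = 2*(1 - Phi(|z|)) = 1.000000.
Step 6: alpha = 0.05. fail to reject H0.

R = 8, z = 0.0000, p = 1.000000, fail to reject H0.


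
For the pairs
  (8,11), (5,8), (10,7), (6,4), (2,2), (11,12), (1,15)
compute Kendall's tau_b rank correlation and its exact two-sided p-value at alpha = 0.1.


Step 1: Enumerate the 21 unordered pairs (i,j) with i<j and classify each by sign(x_j-x_i) * sign(y_j-y_i).
  (1,2):dx=-3,dy=-3->C; (1,3):dx=+2,dy=-4->D; (1,4):dx=-2,dy=-7->C; (1,5):dx=-6,dy=-9->C
  (1,6):dx=+3,dy=+1->C; (1,7):dx=-7,dy=+4->D; (2,3):dx=+5,dy=-1->D; (2,4):dx=+1,dy=-4->D
  (2,5):dx=-3,dy=-6->C; (2,6):dx=+6,dy=+4->C; (2,7):dx=-4,dy=+7->D; (3,4):dx=-4,dy=-3->C
  (3,5):dx=-8,dy=-5->C; (3,6):dx=+1,dy=+5->C; (3,7):dx=-9,dy=+8->D; (4,5):dx=-4,dy=-2->C
  (4,6):dx=+5,dy=+8->C; (4,7):dx=-5,dy=+11->D; (5,6):dx=+9,dy=+10->C; (5,7):dx=-1,dy=+13->D
  (6,7):dx=-10,dy=+3->D
Step 2: C = 12, D = 9, total pairs = 21.
Step 3: tau = (C - D)/(n(n-1)/2) = (12 - 9)/21 = 0.142857.
Step 4: Exact two-sided p-value (enumerate n! = 5040 permutations of y under H0): p = 0.772619.
Step 5: alpha = 0.1. fail to reject H0.

tau_b = 0.1429 (C=12, D=9), p = 0.772619, fail to reject H0.


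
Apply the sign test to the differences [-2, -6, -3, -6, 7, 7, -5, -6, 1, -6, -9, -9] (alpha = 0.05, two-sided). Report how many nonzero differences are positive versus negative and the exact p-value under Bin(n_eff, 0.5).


Step 1: Discard zero differences. Original n = 12; n_eff = number of nonzero differences = 12.
Nonzero differences (with sign): -2, -6, -3, -6, +7, +7, -5, -6, +1, -6, -9, -9
Step 2: Count signs: positive = 3, negative = 9.
Step 3: Under H0: P(positive) = 0.5, so the number of positives S ~ Bin(12, 0.5).
Step 4: Two-sided exact p-value = sum of Bin(12,0.5) probabilities at or below the observed probability = 0.145996.
Step 5: alpha = 0.05. fail to reject H0.

n_eff = 12, pos = 3, neg = 9, p = 0.145996, fail to reject H0.


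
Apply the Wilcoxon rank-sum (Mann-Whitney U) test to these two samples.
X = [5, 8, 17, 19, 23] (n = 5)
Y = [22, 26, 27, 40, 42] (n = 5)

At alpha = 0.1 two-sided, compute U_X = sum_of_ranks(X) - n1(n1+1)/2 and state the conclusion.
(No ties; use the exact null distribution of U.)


Step 1: Combine and sort all 10 observations; assign midranks.
sorted (value, group): (5,X), (8,X), (17,X), (19,X), (22,Y), (23,X), (26,Y), (27,Y), (40,Y), (42,Y)
ranks: 5->1, 8->2, 17->3, 19->4, 22->5, 23->6, 26->7, 27->8, 40->9, 42->10
Step 2: Rank sum for X: R1 = 1 + 2 + 3 + 4 + 6 = 16.
Step 3: U_X = R1 - n1(n1+1)/2 = 16 - 5*6/2 = 16 - 15 = 1.
       U_Y = n1*n2 - U_X = 25 - 1 = 24.
Step 4: No ties, so the exact null distribution of U (based on enumerating the C(10,5) = 252 equally likely rank assignments) gives the two-sided p-value.
Step 5: p-value = 0.015873; compare to alpha = 0.1. reject H0.

U_X = 1, p = 0.015873, reject H0 at alpha = 0.1.


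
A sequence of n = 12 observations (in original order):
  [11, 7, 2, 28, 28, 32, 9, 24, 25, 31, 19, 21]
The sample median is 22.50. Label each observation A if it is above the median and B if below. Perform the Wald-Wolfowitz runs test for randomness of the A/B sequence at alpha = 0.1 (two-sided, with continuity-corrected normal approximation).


Step 1: Compute median = 22.50; label A = above, B = below.
Labels in order: BBBAAABAAABB  (n_A = 6, n_B = 6)
Step 2: Count runs R = 5.
Step 3: Under H0 (random ordering), E[R] = 2*n_A*n_B/(n_A+n_B) + 1 = 2*6*6/12 + 1 = 7.0000.
        Var[R] = 2*n_A*n_B*(2*n_A*n_B - n_A - n_B) / ((n_A+n_B)^2 * (n_A+n_B-1)) = 4320/1584 = 2.7273.
        SD[R] = 1.6514.
Step 4: Continuity-corrected z = (R + 0.5 - E[R]) / SD[R] = (5 + 0.5 - 7.0000) / 1.6514 = -0.9083.
Step 5: Two-sided p-value via normal approximation = 2*(1 - Phi(|z|)) = 0.363722.
Step 6: alpha = 0.1. fail to reject H0.

R = 5, z = -0.9083, p = 0.363722, fail to reject H0.


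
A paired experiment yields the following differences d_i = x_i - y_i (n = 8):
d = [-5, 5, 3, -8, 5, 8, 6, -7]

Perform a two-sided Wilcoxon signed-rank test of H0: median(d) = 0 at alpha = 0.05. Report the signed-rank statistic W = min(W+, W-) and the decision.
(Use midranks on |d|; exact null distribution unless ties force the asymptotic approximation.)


Step 1: Drop any zero differences (none here) and take |d_i|.
|d| = [5, 5, 3, 8, 5, 8, 6, 7]
Step 2: Midrank |d_i| (ties get averaged ranks).
ranks: |5|->3, |5|->3, |3|->1, |8|->7.5, |5|->3, |8|->7.5, |6|->5, |7|->6
Step 3: Attach original signs; sum ranks with positive sign and with negative sign.
W+ = 3 + 1 + 3 + 7.5 + 5 = 19.5
W- = 3 + 7.5 + 6 = 16.5
(Check: W+ + W- = 36 should equal n(n+1)/2 = 36.)
Step 4: Test statistic W = min(W+, W-) = 16.5.
Step 5: Ties in |d|, so use the tie-corrected normal approximation.
        E[W] = n(n+1)/4 = 8*9/4 = 18.
        Tie groups: |d|=5 (t=3), |d|=8 (t=2); sum(t^3 - t) = 30.
        Var[W] = n(n+1)(2n+1)/24 - sum(t^3-t)/48 = 1224/24 - 30/48 = 50.375.
        z = (W - E[W]) / sqrt(Var[W]) = (16.5 - 18) / 7.0975 = -0.2113.
        Two-sided p = 2*Phi(z) = 0.832621.
Step 6: alpha = 0.05. fail to reject H0.

W+ = 19.5, W- = 16.5, W = min = 16.5, p = 0.832621, fail to reject H0.


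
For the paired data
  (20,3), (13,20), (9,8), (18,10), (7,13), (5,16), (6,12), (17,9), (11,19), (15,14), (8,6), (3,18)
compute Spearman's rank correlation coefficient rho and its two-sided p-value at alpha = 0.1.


Step 1: Rank x and y separately (midranks; no ties here).
rank(x): 20->12, 13->8, 9->6, 18->11, 7->4, 5->2, 6->3, 17->10, 11->7, 15->9, 8->5, 3->1
rank(y): 3->1, 20->12, 8->3, 10->5, 13->7, 16->9, 12->6, 9->4, 19->11, 14->8, 6->2, 18->10
Step 2: d_i = R_x(i) - R_y(i); compute d_i^2.
  (12-1)^2=121, (8-12)^2=16, (6-3)^2=9, (11-5)^2=36, (4-7)^2=9, (2-9)^2=49, (3-6)^2=9, (10-4)^2=36, (7-11)^2=16, (9-8)^2=1, (5-2)^2=9, (1-10)^2=81
sum(d^2) = 392.
Step 3: rho = 1 - 6*392 / (12*(12^2 - 1)) = 1 - 2352/1716 = -0.370629.
Step 4: Under H0, t = rho * sqrt((n-2)/(1-rho^2)) = -1.2619 ~ t(10).
Step 5: Two-sided p-value from the t-distribution with 10 df = 0.235621.
Step 6: alpha = 0.1. fail to reject H0.

rho = -0.3706, p = 0.235621, fail to reject H0 at alpha = 0.1.


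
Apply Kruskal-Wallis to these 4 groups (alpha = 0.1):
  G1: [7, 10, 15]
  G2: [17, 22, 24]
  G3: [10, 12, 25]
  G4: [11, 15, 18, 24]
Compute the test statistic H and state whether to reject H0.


Step 1: Combine all N = 13 observations and assign midranks.
sorted (value, group, rank): (7,G1,1), (10,G1,2.5), (10,G3,2.5), (11,G4,4), (12,G3,5), (15,G1,6.5), (15,G4,6.5), (17,G2,8), (18,G4,9), (22,G2,10), (24,G2,11.5), (24,G4,11.5), (25,G3,13)
Step 2: Sum ranks within each group.
R_1 = 10 (n_1 = 3)
R_2 = 29.5 (n_2 = 3)
R_3 = 20.5 (n_3 = 3)
R_4 = 31 (n_4 = 4)
Step 3: H = 12/(N(N+1)) * sum(R_i^2/n_i) - 3(N+1)
     = 12/(13*14) * (10^2/3 + 29.5^2/3 + 20.5^2/3 + 31^2/4) - 3*14
     = 0.065934 * 703.75 - 42
     = 4.401099.
Step 4: Ties present; correction factor C = 1 - 18/(13^3 - 13) = 0.991758. Corrected H = 4.401099 / 0.991758 = 4.437673.
Step 5: Under H0, H ~ chi^2(3); p-value = 0.217918.
Step 6: alpha = 0.1. fail to reject H0.

H = 4.4377, df = 3, p = 0.217918, fail to reject H0.


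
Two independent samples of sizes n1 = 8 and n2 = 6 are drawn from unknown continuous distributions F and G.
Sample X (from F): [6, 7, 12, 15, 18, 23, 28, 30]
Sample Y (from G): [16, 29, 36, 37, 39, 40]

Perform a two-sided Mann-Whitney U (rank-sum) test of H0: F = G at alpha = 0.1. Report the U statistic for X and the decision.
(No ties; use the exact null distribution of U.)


Step 1: Combine and sort all 14 observations; assign midranks.
sorted (value, group): (6,X), (7,X), (12,X), (15,X), (16,Y), (18,X), (23,X), (28,X), (29,Y), (30,X), (36,Y), (37,Y), (39,Y), (40,Y)
ranks: 6->1, 7->2, 12->3, 15->4, 16->5, 18->6, 23->7, 28->8, 29->9, 30->10, 36->11, 37->12, 39->13, 40->14
Step 2: Rank sum for X: R1 = 1 + 2 + 3 + 4 + 6 + 7 + 8 + 10 = 41.
Step 3: U_X = R1 - n1(n1+1)/2 = 41 - 8*9/2 = 41 - 36 = 5.
       U_Y = n1*n2 - U_X = 48 - 5 = 43.
Step 4: No ties, so the exact null distribution of U (based on enumerating the C(14,8) = 3003 equally likely rank assignments) gives the two-sided p-value.
Step 5: p-value = 0.012654; compare to alpha = 0.1. reject H0.

U_X = 5, p = 0.012654, reject H0 at alpha = 0.1.


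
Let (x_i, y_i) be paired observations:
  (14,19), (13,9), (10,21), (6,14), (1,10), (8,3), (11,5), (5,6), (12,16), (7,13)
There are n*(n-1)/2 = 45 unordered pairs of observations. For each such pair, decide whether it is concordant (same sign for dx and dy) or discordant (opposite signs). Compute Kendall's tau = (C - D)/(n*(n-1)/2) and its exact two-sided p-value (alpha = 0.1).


Step 1: Enumerate the 45 unordered pairs (i,j) with i<j and classify each by sign(x_j-x_i) * sign(y_j-y_i).
  (1,2):dx=-1,dy=-10->C; (1,3):dx=-4,dy=+2->D; (1,4):dx=-8,dy=-5->C; (1,5):dx=-13,dy=-9->C
  (1,6):dx=-6,dy=-16->C; (1,7):dx=-3,dy=-14->C; (1,8):dx=-9,dy=-13->C; (1,9):dx=-2,dy=-3->C
  (1,10):dx=-7,dy=-6->C; (2,3):dx=-3,dy=+12->D; (2,4):dx=-7,dy=+5->D; (2,5):dx=-12,dy=+1->D
  (2,6):dx=-5,dy=-6->C; (2,7):dx=-2,dy=-4->C; (2,8):dx=-8,dy=-3->C; (2,9):dx=-1,dy=+7->D
  (2,10):dx=-6,dy=+4->D; (3,4):dx=-4,dy=-7->C; (3,5):dx=-9,dy=-11->C; (3,6):dx=-2,dy=-18->C
  (3,7):dx=+1,dy=-16->D; (3,8):dx=-5,dy=-15->C; (3,9):dx=+2,dy=-5->D; (3,10):dx=-3,dy=-8->C
  (4,5):dx=-5,dy=-4->C; (4,6):dx=+2,dy=-11->D; (4,7):dx=+5,dy=-9->D; (4,8):dx=-1,dy=-8->C
  (4,9):dx=+6,dy=+2->C; (4,10):dx=+1,dy=-1->D; (5,6):dx=+7,dy=-7->D; (5,7):dx=+10,dy=-5->D
  (5,8):dx=+4,dy=-4->D; (5,9):dx=+11,dy=+6->C; (5,10):dx=+6,dy=+3->C; (6,7):dx=+3,dy=+2->C
  (6,8):dx=-3,dy=+3->D; (6,9):dx=+4,dy=+13->C; (6,10):dx=-1,dy=+10->D; (7,8):dx=-6,dy=+1->D
  (7,9):dx=+1,dy=+11->C; (7,10):dx=-4,dy=+8->D; (8,9):dx=+7,dy=+10->C; (8,10):dx=+2,dy=+7->C
  (9,10):dx=-5,dy=-3->C
Step 2: C = 27, D = 18, total pairs = 45.
Step 3: tau = (C - D)/(n(n-1)/2) = (27 - 18)/45 = 0.200000.
Step 4: Exact two-sided p-value (enumerate n! = 3628800 permutations of y under H0): p = 0.484313.
Step 5: alpha = 0.1. fail to reject H0.

tau_b = 0.2000 (C=27, D=18), p = 0.484313, fail to reject H0.


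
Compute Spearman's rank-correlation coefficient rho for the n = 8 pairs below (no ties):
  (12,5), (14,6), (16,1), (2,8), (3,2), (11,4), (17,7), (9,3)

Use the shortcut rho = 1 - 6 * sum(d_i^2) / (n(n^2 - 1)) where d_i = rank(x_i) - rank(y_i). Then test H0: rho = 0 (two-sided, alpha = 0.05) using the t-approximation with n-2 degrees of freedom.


Step 1: Rank x and y separately (midranks; no ties here).
rank(x): 12->5, 14->6, 16->7, 2->1, 3->2, 11->4, 17->8, 9->3
rank(y): 5->5, 6->6, 1->1, 8->8, 2->2, 4->4, 7->7, 3->3
Step 2: d_i = R_x(i) - R_y(i); compute d_i^2.
  (5-5)^2=0, (6-6)^2=0, (7-1)^2=36, (1-8)^2=49, (2-2)^2=0, (4-4)^2=0, (8-7)^2=1, (3-3)^2=0
sum(d^2) = 86.
Step 3: rho = 1 - 6*86 / (8*(8^2 - 1)) = 1 - 516/504 = -0.023810.
Step 4: Under H0, t = rho * sqrt((n-2)/(1-rho^2)) = -0.0583 ~ t(6).
Step 5: Two-sided p-value from the t-distribution with 6 df = 0.955374.
Step 6: alpha = 0.05. fail to reject H0.

rho = -0.0238, p = 0.955374, fail to reject H0 at alpha = 0.05.


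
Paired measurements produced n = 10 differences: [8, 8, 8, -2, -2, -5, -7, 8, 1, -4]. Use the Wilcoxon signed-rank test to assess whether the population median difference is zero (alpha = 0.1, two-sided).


Step 1: Drop any zero differences (none here) and take |d_i|.
|d| = [8, 8, 8, 2, 2, 5, 7, 8, 1, 4]
Step 2: Midrank |d_i| (ties get averaged ranks).
ranks: |8|->8.5, |8|->8.5, |8|->8.5, |2|->2.5, |2|->2.5, |5|->5, |7|->6, |8|->8.5, |1|->1, |4|->4
Step 3: Attach original signs; sum ranks with positive sign and with negative sign.
W+ = 8.5 + 8.5 + 8.5 + 8.5 + 1 = 35
W- = 2.5 + 2.5 + 5 + 6 + 4 = 20
(Check: W+ + W- = 55 should equal n(n+1)/2 = 55.)
Step 4: Test statistic W = min(W+, W-) = 20.
Step 5: Ties in |d|, so use the tie-corrected normal approximation.
        E[W] = n(n+1)/4 = 10*11/4 = 27.5.
        Tie groups: |d|=2 (t=2), |d|=8 (t=4); sum(t^3 - t) = 66.
        Var[W] = n(n+1)(2n+1)/24 - sum(t^3-t)/48 = 2310/24 - 66/48 = 94.875.
        z = (W - E[W]) / sqrt(Var[W]) = (20 - 27.5) / 9.7404 = -0.7700.
        Two-sided p = 2*Phi(z) = 0.441306.
Step 6: alpha = 0.1. fail to reject H0.

W+ = 35, W- = 20, W = min = 20, p = 0.441306, fail to reject H0.


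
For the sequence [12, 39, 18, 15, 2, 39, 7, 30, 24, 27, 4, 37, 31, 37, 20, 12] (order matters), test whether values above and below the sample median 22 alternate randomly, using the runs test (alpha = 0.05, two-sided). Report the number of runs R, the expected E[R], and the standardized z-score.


Step 1: Compute median = 22; label A = above, B = below.
Labels in order: BABBBABAAABAAABB  (n_A = 8, n_B = 8)
Step 2: Count runs R = 9.
Step 3: Under H0 (random ordering), E[R] = 2*n_A*n_B/(n_A+n_B) + 1 = 2*8*8/16 + 1 = 9.0000.
        Var[R] = 2*n_A*n_B*(2*n_A*n_B - n_A - n_B) / ((n_A+n_B)^2 * (n_A+n_B-1)) = 14336/3840 = 3.7333.
        SD[R] = 1.9322.
Step 4: R = E[R], so z = 0 with no continuity correction.
Step 5: Two-sided p-value via normal approximation = 2*(1 - Phi(|z|)) = 1.000000.
Step 6: alpha = 0.05. fail to reject H0.

R = 9, z = 0.0000, p = 1.000000, fail to reject H0.


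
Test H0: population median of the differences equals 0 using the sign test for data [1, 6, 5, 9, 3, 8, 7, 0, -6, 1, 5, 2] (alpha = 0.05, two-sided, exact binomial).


Step 1: Discard zero differences. Original n = 12; n_eff = number of nonzero differences = 11.
Nonzero differences (with sign): +1, +6, +5, +9, +3, +8, +7, -6, +1, +5, +2
Step 2: Count signs: positive = 10, negative = 1.
Step 3: Under H0: P(positive) = 0.5, so the number of positives S ~ Bin(11, 0.5).
Step 4: Two-sided exact p-value = sum of Bin(11,0.5) probabilities at or below the observed probability = 0.011719.
Step 5: alpha = 0.05. reject H0.

n_eff = 11, pos = 10, neg = 1, p = 0.011719, reject H0.


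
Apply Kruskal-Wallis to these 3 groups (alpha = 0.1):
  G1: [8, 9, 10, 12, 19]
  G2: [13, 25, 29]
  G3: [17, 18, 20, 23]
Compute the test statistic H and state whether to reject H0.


Step 1: Combine all N = 12 observations and assign midranks.
sorted (value, group, rank): (8,G1,1), (9,G1,2), (10,G1,3), (12,G1,4), (13,G2,5), (17,G3,6), (18,G3,7), (19,G1,8), (20,G3,9), (23,G3,10), (25,G2,11), (29,G2,12)
Step 2: Sum ranks within each group.
R_1 = 18 (n_1 = 5)
R_2 = 28 (n_2 = 3)
R_3 = 32 (n_3 = 4)
Step 3: H = 12/(N(N+1)) * sum(R_i^2/n_i) - 3(N+1)
     = 12/(12*13) * (18^2/5 + 28^2/3 + 32^2/4) - 3*13
     = 0.076923 * 582.133 - 39
     = 5.779487.
Step 4: No ties, so H is used without correction.
Step 5: Under H0, H ~ chi^2(2); p-value = 0.055590.
Step 6: alpha = 0.1. reject H0.

H = 5.7795, df = 2, p = 0.055590, reject H0.


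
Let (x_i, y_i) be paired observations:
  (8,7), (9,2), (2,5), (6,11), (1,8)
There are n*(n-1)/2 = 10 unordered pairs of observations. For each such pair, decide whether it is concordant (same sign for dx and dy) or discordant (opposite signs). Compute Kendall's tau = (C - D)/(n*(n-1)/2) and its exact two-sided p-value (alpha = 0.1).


Step 1: Enumerate the 10 unordered pairs (i,j) with i<j and classify each by sign(x_j-x_i) * sign(y_j-y_i).
  (1,2):dx=+1,dy=-5->D; (1,3):dx=-6,dy=-2->C; (1,4):dx=-2,dy=+4->D; (1,5):dx=-7,dy=+1->D
  (2,3):dx=-7,dy=+3->D; (2,4):dx=-3,dy=+9->D; (2,5):dx=-8,dy=+6->D; (3,4):dx=+4,dy=+6->C
  (3,5):dx=-1,dy=+3->D; (4,5):dx=-5,dy=-3->C
Step 2: C = 3, D = 7, total pairs = 10.
Step 3: tau = (C - D)/(n(n-1)/2) = (3 - 7)/10 = -0.400000.
Step 4: Exact two-sided p-value (enumerate n! = 120 permutations of y under H0): p = 0.483333.
Step 5: alpha = 0.1. fail to reject H0.

tau_b = -0.4000 (C=3, D=7), p = 0.483333, fail to reject H0.


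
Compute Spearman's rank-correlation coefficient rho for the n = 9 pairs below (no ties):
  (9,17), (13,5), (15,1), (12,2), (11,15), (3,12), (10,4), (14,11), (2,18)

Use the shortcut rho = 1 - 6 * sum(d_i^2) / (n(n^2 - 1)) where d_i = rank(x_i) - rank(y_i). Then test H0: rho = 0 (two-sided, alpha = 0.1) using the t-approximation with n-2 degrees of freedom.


Step 1: Rank x and y separately (midranks; no ties here).
rank(x): 9->3, 13->7, 15->9, 12->6, 11->5, 3->2, 10->4, 14->8, 2->1
rank(y): 17->8, 5->4, 1->1, 2->2, 15->7, 12->6, 4->3, 11->5, 18->9
Step 2: d_i = R_x(i) - R_y(i); compute d_i^2.
  (3-8)^2=25, (7-4)^2=9, (9-1)^2=64, (6-2)^2=16, (5-7)^2=4, (2-6)^2=16, (4-3)^2=1, (8-5)^2=9, (1-9)^2=64
sum(d^2) = 208.
Step 3: rho = 1 - 6*208 / (9*(9^2 - 1)) = 1 - 1248/720 = -0.733333.
Step 4: Under H0, t = rho * sqrt((n-2)/(1-rho^2)) = -2.8538 ~ t(7).
Step 5: Two-sided p-value from the t-distribution with 7 df = 0.024554.
Step 6: alpha = 0.1. reject H0.

rho = -0.7333, p = 0.024554, reject H0 at alpha = 0.1.


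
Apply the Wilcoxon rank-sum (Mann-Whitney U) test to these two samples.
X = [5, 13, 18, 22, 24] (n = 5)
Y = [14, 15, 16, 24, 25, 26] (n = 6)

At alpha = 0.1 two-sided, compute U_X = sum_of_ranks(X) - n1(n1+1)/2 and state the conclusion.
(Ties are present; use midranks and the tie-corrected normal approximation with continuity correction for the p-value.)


Step 1: Combine and sort all 11 observations; assign midranks.
sorted (value, group): (5,X), (13,X), (14,Y), (15,Y), (16,Y), (18,X), (22,X), (24,X), (24,Y), (25,Y), (26,Y)
ranks: 5->1, 13->2, 14->3, 15->4, 16->5, 18->6, 22->7, 24->8.5, 24->8.5, 25->10, 26->11
Step 2: Rank sum for X: R1 = 1 + 2 + 6 + 7 + 8.5 = 24.5.
Step 3: U_X = R1 - n1(n1+1)/2 = 24.5 - 5*6/2 = 24.5 - 15 = 9.5.
       U_Y = n1*n2 - U_X = 30 - 9.5 = 20.5.
Step 4: Ties are present, so use the tie-corrected normal approximation (with continuity correction) for the p-value.
Step 5: p-value = 0.360216; compare to alpha = 0.1. fail to reject H0.

U_X = 9.5, p = 0.360216, fail to reject H0 at alpha = 0.1.


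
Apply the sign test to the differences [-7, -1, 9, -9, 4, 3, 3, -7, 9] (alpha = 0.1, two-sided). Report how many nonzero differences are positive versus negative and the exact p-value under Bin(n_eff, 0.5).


Step 1: Discard zero differences. Original n = 9; n_eff = number of nonzero differences = 9.
Nonzero differences (with sign): -7, -1, +9, -9, +4, +3, +3, -7, +9
Step 2: Count signs: positive = 5, negative = 4.
Step 3: Under H0: P(positive) = 0.5, so the number of positives S ~ Bin(9, 0.5).
Step 4: Two-sided exact p-value = sum of Bin(9,0.5) probabilities at or below the observed probability = 1.000000.
Step 5: alpha = 0.1. fail to reject H0.

n_eff = 9, pos = 5, neg = 4, p = 1.000000, fail to reject H0.


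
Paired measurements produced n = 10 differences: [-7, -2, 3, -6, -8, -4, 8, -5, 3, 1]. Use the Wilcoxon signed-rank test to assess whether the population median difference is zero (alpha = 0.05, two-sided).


Step 1: Drop any zero differences (none here) and take |d_i|.
|d| = [7, 2, 3, 6, 8, 4, 8, 5, 3, 1]
Step 2: Midrank |d_i| (ties get averaged ranks).
ranks: |7|->8, |2|->2, |3|->3.5, |6|->7, |8|->9.5, |4|->5, |8|->9.5, |5|->6, |3|->3.5, |1|->1
Step 3: Attach original signs; sum ranks with positive sign and with negative sign.
W+ = 3.5 + 9.5 + 3.5 + 1 = 17.5
W- = 8 + 2 + 7 + 9.5 + 5 + 6 = 37.5
(Check: W+ + W- = 55 should equal n(n+1)/2 = 55.)
Step 4: Test statistic W = min(W+, W-) = 17.5.
Step 5: Ties in |d|, so use the tie-corrected normal approximation.
        E[W] = n(n+1)/4 = 10*11/4 = 27.5.
        Tie groups: |d|=3 (t=2), |d|=8 (t=2); sum(t^3 - t) = 12.
        Var[W] = n(n+1)(2n+1)/24 - sum(t^3-t)/48 = 2310/24 - 12/48 = 96.
        z = (W - E[W]) / sqrt(Var[W]) = (17.5 - 27.5) / 9.7980 = -1.0206.
        Two-sided p = 2*Phi(z) = 0.307434.
Step 6: alpha = 0.05. fail to reject H0.

W+ = 17.5, W- = 37.5, W = min = 17.5, p = 0.307434, fail to reject H0.


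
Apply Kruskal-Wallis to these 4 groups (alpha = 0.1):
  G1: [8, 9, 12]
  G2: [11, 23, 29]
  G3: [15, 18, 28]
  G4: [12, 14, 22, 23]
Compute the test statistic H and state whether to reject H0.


Step 1: Combine all N = 13 observations and assign midranks.
sorted (value, group, rank): (8,G1,1), (9,G1,2), (11,G2,3), (12,G1,4.5), (12,G4,4.5), (14,G4,6), (15,G3,7), (18,G3,8), (22,G4,9), (23,G2,10.5), (23,G4,10.5), (28,G3,12), (29,G2,13)
Step 2: Sum ranks within each group.
R_1 = 7.5 (n_1 = 3)
R_2 = 26.5 (n_2 = 3)
R_3 = 27 (n_3 = 3)
R_4 = 30 (n_4 = 4)
Step 3: H = 12/(N(N+1)) * sum(R_i^2/n_i) - 3(N+1)
     = 12/(13*14) * (7.5^2/3 + 26.5^2/3 + 27^2/3 + 30^2/4) - 3*14
     = 0.065934 * 720.833 - 42
     = 5.527473.
Step 4: Ties present; correction factor C = 1 - 12/(13^3 - 13) = 0.994505. Corrected H = 5.527473 / 0.994505 = 5.558011.
Step 5: Under H0, H ~ chi^2(3); p-value = 0.135210.
Step 6: alpha = 0.1. fail to reject H0.

H = 5.5580, df = 3, p = 0.135210, fail to reject H0.


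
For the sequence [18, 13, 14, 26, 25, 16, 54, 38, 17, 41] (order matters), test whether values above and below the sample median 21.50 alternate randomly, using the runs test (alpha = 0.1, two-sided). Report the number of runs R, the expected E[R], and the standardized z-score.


Step 1: Compute median = 21.50; label A = above, B = below.
Labels in order: BBBAABAABA  (n_A = 5, n_B = 5)
Step 2: Count runs R = 6.
Step 3: Under H0 (random ordering), E[R] = 2*n_A*n_B/(n_A+n_B) + 1 = 2*5*5/10 + 1 = 6.0000.
        Var[R] = 2*n_A*n_B*(2*n_A*n_B - n_A - n_B) / ((n_A+n_B)^2 * (n_A+n_B-1)) = 2000/900 = 2.2222.
        SD[R] = 1.4907.
Step 4: R = E[R], so z = 0 with no continuity correction.
Step 5: Two-sided p-value via normal approximation = 2*(1 - Phi(|z|)) = 1.000000.
Step 6: alpha = 0.1. fail to reject H0.

R = 6, z = 0.0000, p = 1.000000, fail to reject H0.


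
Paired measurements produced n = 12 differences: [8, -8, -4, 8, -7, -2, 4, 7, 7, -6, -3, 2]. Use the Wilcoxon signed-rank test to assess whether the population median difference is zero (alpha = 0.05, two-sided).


Step 1: Drop any zero differences (none here) and take |d_i|.
|d| = [8, 8, 4, 8, 7, 2, 4, 7, 7, 6, 3, 2]
Step 2: Midrank |d_i| (ties get averaged ranks).
ranks: |8|->11, |8|->11, |4|->4.5, |8|->11, |7|->8, |2|->1.5, |4|->4.5, |7|->8, |7|->8, |6|->6, |3|->3, |2|->1.5
Step 3: Attach original signs; sum ranks with positive sign and with negative sign.
W+ = 11 + 11 + 4.5 + 8 + 8 + 1.5 = 44
W- = 11 + 4.5 + 8 + 1.5 + 6 + 3 = 34
(Check: W+ + W- = 78 should equal n(n+1)/2 = 78.)
Step 4: Test statistic W = min(W+, W-) = 34.
Step 5: Ties in |d|, so use the tie-corrected normal approximation.
        E[W] = n(n+1)/4 = 12*13/4 = 39.
        Tie groups: |d|=2 (t=2), |d|=4 (t=2), |d|=7 (t=3), |d|=8 (t=3); sum(t^3 - t) = 60.
        Var[W] = n(n+1)(2n+1)/24 - sum(t^3-t)/48 = 3900/24 - 60/48 = 161.25.
        z = (W - E[W]) / sqrt(Var[W]) = (34 - 39) / 12.6984 = -0.3937.
        Two-sided p = 2*Phi(z) = 0.693766.
Step 6: alpha = 0.05. fail to reject H0.

W+ = 44, W- = 34, W = min = 34, p = 0.693766, fail to reject H0.


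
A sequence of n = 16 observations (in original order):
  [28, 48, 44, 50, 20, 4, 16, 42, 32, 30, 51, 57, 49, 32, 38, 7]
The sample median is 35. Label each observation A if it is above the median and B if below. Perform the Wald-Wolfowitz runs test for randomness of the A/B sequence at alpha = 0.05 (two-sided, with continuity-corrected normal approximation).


Step 1: Compute median = 35; label A = above, B = below.
Labels in order: BAAABBBABBAAABAB  (n_A = 8, n_B = 8)
Step 2: Count runs R = 9.
Step 3: Under H0 (random ordering), E[R] = 2*n_A*n_B/(n_A+n_B) + 1 = 2*8*8/16 + 1 = 9.0000.
        Var[R] = 2*n_A*n_B*(2*n_A*n_B - n_A - n_B) / ((n_A+n_B)^2 * (n_A+n_B-1)) = 14336/3840 = 3.7333.
        SD[R] = 1.9322.
Step 4: R = E[R], so z = 0 with no continuity correction.
Step 5: Two-sided p-value via normal approximation = 2*(1 - Phi(|z|)) = 1.000000.
Step 6: alpha = 0.05. fail to reject H0.

R = 9, z = 0.0000, p = 1.000000, fail to reject H0.


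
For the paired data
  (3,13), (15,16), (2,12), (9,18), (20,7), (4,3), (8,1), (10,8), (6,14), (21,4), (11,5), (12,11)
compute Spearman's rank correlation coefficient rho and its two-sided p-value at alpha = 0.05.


Step 1: Rank x and y separately (midranks; no ties here).
rank(x): 3->2, 15->10, 2->1, 9->6, 20->11, 4->3, 8->5, 10->7, 6->4, 21->12, 11->8, 12->9
rank(y): 13->9, 16->11, 12->8, 18->12, 7->5, 3->2, 1->1, 8->6, 14->10, 4->3, 5->4, 11->7
Step 2: d_i = R_x(i) - R_y(i); compute d_i^2.
  (2-9)^2=49, (10-11)^2=1, (1-8)^2=49, (6-12)^2=36, (11-5)^2=36, (3-2)^2=1, (5-1)^2=16, (7-6)^2=1, (4-10)^2=36, (12-3)^2=81, (8-4)^2=16, (9-7)^2=4
sum(d^2) = 326.
Step 3: rho = 1 - 6*326 / (12*(12^2 - 1)) = 1 - 1956/1716 = -0.139860.
Step 4: Under H0, t = rho * sqrt((n-2)/(1-rho^2)) = -0.4467 ~ t(10).
Step 5: Two-sided p-value from the t-distribution with 10 df = 0.664633.
Step 6: alpha = 0.05. fail to reject H0.

rho = -0.1399, p = 0.664633, fail to reject H0 at alpha = 0.05.


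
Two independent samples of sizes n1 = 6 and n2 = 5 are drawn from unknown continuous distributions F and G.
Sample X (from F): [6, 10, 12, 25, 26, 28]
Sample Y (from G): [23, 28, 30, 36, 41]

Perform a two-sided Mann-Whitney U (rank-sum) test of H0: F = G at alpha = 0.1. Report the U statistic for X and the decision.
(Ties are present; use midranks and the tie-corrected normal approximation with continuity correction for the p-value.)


Step 1: Combine and sort all 11 observations; assign midranks.
sorted (value, group): (6,X), (10,X), (12,X), (23,Y), (25,X), (26,X), (28,X), (28,Y), (30,Y), (36,Y), (41,Y)
ranks: 6->1, 10->2, 12->3, 23->4, 25->5, 26->6, 28->7.5, 28->7.5, 30->9, 36->10, 41->11
Step 2: Rank sum for X: R1 = 1 + 2 + 3 + 5 + 6 + 7.5 = 24.5.
Step 3: U_X = R1 - n1(n1+1)/2 = 24.5 - 6*7/2 = 24.5 - 21 = 3.5.
       U_Y = n1*n2 - U_X = 30 - 3.5 = 26.5.
Step 4: Ties are present, so use the tie-corrected normal approximation (with continuity correction) for the p-value.
Step 5: p-value = 0.044126; compare to alpha = 0.1. reject H0.

U_X = 3.5, p = 0.044126, reject H0 at alpha = 0.1.


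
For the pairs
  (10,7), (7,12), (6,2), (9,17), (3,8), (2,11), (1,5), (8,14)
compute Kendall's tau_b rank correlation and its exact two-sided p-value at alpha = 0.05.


Step 1: Enumerate the 28 unordered pairs (i,j) with i<j and classify each by sign(x_j-x_i) * sign(y_j-y_i).
  (1,2):dx=-3,dy=+5->D; (1,3):dx=-4,dy=-5->C; (1,4):dx=-1,dy=+10->D; (1,5):dx=-7,dy=+1->D
  (1,6):dx=-8,dy=+4->D; (1,7):dx=-9,dy=-2->C; (1,8):dx=-2,dy=+7->D; (2,3):dx=-1,dy=-10->C
  (2,4):dx=+2,dy=+5->C; (2,5):dx=-4,dy=-4->C; (2,6):dx=-5,dy=-1->C; (2,7):dx=-6,dy=-7->C
  (2,8):dx=+1,dy=+2->C; (3,4):dx=+3,dy=+15->C; (3,5):dx=-3,dy=+6->D; (3,6):dx=-4,dy=+9->D
  (3,7):dx=-5,dy=+3->D; (3,8):dx=+2,dy=+12->C; (4,5):dx=-6,dy=-9->C; (4,6):dx=-7,dy=-6->C
  (4,7):dx=-8,dy=-12->C; (4,8):dx=-1,dy=-3->C; (5,6):dx=-1,dy=+3->D; (5,7):dx=-2,dy=-3->C
  (5,8):dx=+5,dy=+6->C; (6,7):dx=-1,dy=-6->C; (6,8):dx=+6,dy=+3->C; (7,8):dx=+7,dy=+9->C
Step 2: C = 19, D = 9, total pairs = 28.
Step 3: tau = (C - D)/(n(n-1)/2) = (19 - 9)/28 = 0.357143.
Step 4: Exact two-sided p-value (enumerate n! = 40320 permutations of y under H0): p = 0.275099.
Step 5: alpha = 0.05. fail to reject H0.

tau_b = 0.3571 (C=19, D=9), p = 0.275099, fail to reject H0.


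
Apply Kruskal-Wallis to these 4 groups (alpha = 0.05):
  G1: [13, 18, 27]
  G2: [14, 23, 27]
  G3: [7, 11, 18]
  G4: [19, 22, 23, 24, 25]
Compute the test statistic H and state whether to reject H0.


Step 1: Combine all N = 14 observations and assign midranks.
sorted (value, group, rank): (7,G3,1), (11,G3,2), (13,G1,3), (14,G2,4), (18,G1,5.5), (18,G3,5.5), (19,G4,7), (22,G4,8), (23,G2,9.5), (23,G4,9.5), (24,G4,11), (25,G4,12), (27,G1,13.5), (27,G2,13.5)
Step 2: Sum ranks within each group.
R_1 = 22 (n_1 = 3)
R_2 = 27 (n_2 = 3)
R_3 = 8.5 (n_3 = 3)
R_4 = 47.5 (n_4 = 5)
Step 3: H = 12/(N(N+1)) * sum(R_i^2/n_i) - 3(N+1)
     = 12/(14*15) * (22^2/3 + 27^2/3 + 8.5^2/3 + 47.5^2/5) - 3*15
     = 0.057143 * 879.667 - 45
     = 5.266667.
Step 4: Ties present; correction factor C = 1 - 18/(14^3 - 14) = 0.993407. Corrected H = 5.266667 / 0.993407 = 5.301622.
Step 5: Under H0, H ~ chi^2(3); p-value = 0.150997.
Step 6: alpha = 0.05. fail to reject H0.

H = 5.3016, df = 3, p = 0.150997, fail to reject H0.


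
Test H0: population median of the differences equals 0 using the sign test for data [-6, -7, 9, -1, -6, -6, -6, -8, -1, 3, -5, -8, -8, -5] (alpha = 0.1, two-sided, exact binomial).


Step 1: Discard zero differences. Original n = 14; n_eff = number of nonzero differences = 14.
Nonzero differences (with sign): -6, -7, +9, -1, -6, -6, -6, -8, -1, +3, -5, -8, -8, -5
Step 2: Count signs: positive = 2, negative = 12.
Step 3: Under H0: P(positive) = 0.5, so the number of positives S ~ Bin(14, 0.5).
Step 4: Two-sided exact p-value = sum of Bin(14,0.5) probabilities at or below the observed probability = 0.012939.
Step 5: alpha = 0.1. reject H0.

n_eff = 14, pos = 2, neg = 12, p = 0.012939, reject H0.


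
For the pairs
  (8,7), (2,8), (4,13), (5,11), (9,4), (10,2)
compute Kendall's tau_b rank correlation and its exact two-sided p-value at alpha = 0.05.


Step 1: Enumerate the 15 unordered pairs (i,j) with i<j and classify each by sign(x_j-x_i) * sign(y_j-y_i).
  (1,2):dx=-6,dy=+1->D; (1,3):dx=-4,dy=+6->D; (1,4):dx=-3,dy=+4->D; (1,5):dx=+1,dy=-3->D
  (1,6):dx=+2,dy=-5->D; (2,3):dx=+2,dy=+5->C; (2,4):dx=+3,dy=+3->C; (2,5):dx=+7,dy=-4->D
  (2,6):dx=+8,dy=-6->D; (3,4):dx=+1,dy=-2->D; (3,5):dx=+5,dy=-9->D; (3,6):dx=+6,dy=-11->D
  (4,5):dx=+4,dy=-7->D; (4,6):dx=+5,dy=-9->D; (5,6):dx=+1,dy=-2->D
Step 2: C = 2, D = 13, total pairs = 15.
Step 3: tau = (C - D)/(n(n-1)/2) = (2 - 13)/15 = -0.733333.
Step 4: Exact two-sided p-value (enumerate n! = 720 permutations of y under H0): p = 0.055556.
Step 5: alpha = 0.05. fail to reject H0.

tau_b = -0.7333 (C=2, D=13), p = 0.055556, fail to reject H0.


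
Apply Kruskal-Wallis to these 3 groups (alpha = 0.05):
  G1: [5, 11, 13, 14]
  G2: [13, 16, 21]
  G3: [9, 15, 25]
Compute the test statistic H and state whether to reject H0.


Step 1: Combine all N = 10 observations and assign midranks.
sorted (value, group, rank): (5,G1,1), (9,G3,2), (11,G1,3), (13,G1,4.5), (13,G2,4.5), (14,G1,6), (15,G3,7), (16,G2,8), (21,G2,9), (25,G3,10)
Step 2: Sum ranks within each group.
R_1 = 14.5 (n_1 = 4)
R_2 = 21.5 (n_2 = 3)
R_3 = 19 (n_3 = 3)
Step 3: H = 12/(N(N+1)) * sum(R_i^2/n_i) - 3(N+1)
     = 12/(10*11) * (14.5^2/4 + 21.5^2/3 + 19^2/3) - 3*11
     = 0.109091 * 326.979 - 33
     = 2.670455.
Step 4: Ties present; correction factor C = 1 - 6/(10^3 - 10) = 0.993939. Corrected H = 2.670455 / 0.993939 = 2.686738.
Step 5: Under H0, H ~ chi^2(2); p-value = 0.260965.
Step 6: alpha = 0.05. fail to reject H0.

H = 2.6867, df = 2, p = 0.260965, fail to reject H0.


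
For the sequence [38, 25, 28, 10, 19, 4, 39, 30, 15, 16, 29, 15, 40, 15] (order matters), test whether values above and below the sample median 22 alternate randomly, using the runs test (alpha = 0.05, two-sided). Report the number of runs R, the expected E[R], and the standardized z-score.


Step 1: Compute median = 22; label A = above, B = below.
Labels in order: AAABBBAABBABAB  (n_A = 7, n_B = 7)
Step 2: Count runs R = 8.
Step 3: Under H0 (random ordering), E[R] = 2*n_A*n_B/(n_A+n_B) + 1 = 2*7*7/14 + 1 = 8.0000.
        Var[R] = 2*n_A*n_B*(2*n_A*n_B - n_A - n_B) / ((n_A+n_B)^2 * (n_A+n_B-1)) = 8232/2548 = 3.2308.
        SD[R] = 1.7974.
Step 4: R = E[R], so z = 0 with no continuity correction.
Step 5: Two-sided p-value via normal approximation = 2*(1 - Phi(|z|)) = 1.000000.
Step 6: alpha = 0.05. fail to reject H0.

R = 8, z = 0.0000, p = 1.000000, fail to reject H0.


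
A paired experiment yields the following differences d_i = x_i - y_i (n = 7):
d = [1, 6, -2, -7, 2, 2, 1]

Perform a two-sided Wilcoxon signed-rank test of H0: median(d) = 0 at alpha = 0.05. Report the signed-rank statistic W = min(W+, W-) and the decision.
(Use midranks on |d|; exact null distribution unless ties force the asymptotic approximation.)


Step 1: Drop any zero differences (none here) and take |d_i|.
|d| = [1, 6, 2, 7, 2, 2, 1]
Step 2: Midrank |d_i| (ties get averaged ranks).
ranks: |1|->1.5, |6|->6, |2|->4, |7|->7, |2|->4, |2|->4, |1|->1.5
Step 3: Attach original signs; sum ranks with positive sign and with negative sign.
W+ = 1.5 + 6 + 4 + 4 + 1.5 = 17
W- = 4 + 7 = 11
(Check: W+ + W- = 28 should equal n(n+1)/2 = 28.)
Step 4: Test statistic W = min(W+, W-) = 11.
Step 5: Ties in |d|, so use the tie-corrected normal approximation.
        E[W] = n(n+1)/4 = 7*8/4 = 14.
        Tie groups: |d|=1 (t=2), |d|=2 (t=3); sum(t^3 - t) = 30.
        Var[W] = n(n+1)(2n+1)/24 - sum(t^3-t)/48 = 840/24 - 30/48 = 34.375.
        z = (W - E[W]) / sqrt(Var[W]) = (11 - 14) / 5.8630 = -0.5117.
        Two-sided p = 2*Phi(z) = 0.608874.
Step 6: alpha = 0.05. fail to reject H0.

W+ = 17, W- = 11, W = min = 11, p = 0.608874, fail to reject H0.
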